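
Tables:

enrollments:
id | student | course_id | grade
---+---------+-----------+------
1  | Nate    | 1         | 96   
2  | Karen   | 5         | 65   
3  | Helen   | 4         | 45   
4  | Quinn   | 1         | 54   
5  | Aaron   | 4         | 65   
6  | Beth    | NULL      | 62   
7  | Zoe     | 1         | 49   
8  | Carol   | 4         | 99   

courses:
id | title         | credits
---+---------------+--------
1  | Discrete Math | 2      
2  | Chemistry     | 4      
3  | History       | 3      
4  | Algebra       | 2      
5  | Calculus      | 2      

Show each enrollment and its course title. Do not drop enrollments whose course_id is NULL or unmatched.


LEFT JOIN keeps every row from enrollments (the left table); where course_id has no match in courses, the course columns become NULL. Walk through each enrollment:
  - enrollment 1 (Nate): course_id=1 -> matches Discrete Math
  - enrollment 2 (Karen): course_id=5 -> matches Calculus
  - enrollment 3 (Helen): course_id=4 -> matches Algebra
  - enrollment 4 (Quinn): course_id=1 -> matches Discrete Math
  - enrollment 5 (Aaron): course_id=4 -> matches Algebra
  - enrollment 6 (Beth): course_id=NULL, no match -> kept with NULL
  - enrollment 7 (Zoe): course_id=1 -> matches Discrete Math
  - enrollment 8 (Carol): course_id=4 -> matches Algebra
All 8 rows appear; 1 has NULL course.

SQL:
SELECT a.student, b.title AS course
FROM enrollments a
LEFT JOIN courses b ON a.course_id = b.id

Result:
student | course       
--------+--------------
Nate    | Discrete Math
Karen   | Calculus     
Helen   | Algebra      
Quinn   | Discrete Math
Aaron   | Algebra      
Beth    | NULL         
Zoe     | Discrete Math
Carol   | Algebra      


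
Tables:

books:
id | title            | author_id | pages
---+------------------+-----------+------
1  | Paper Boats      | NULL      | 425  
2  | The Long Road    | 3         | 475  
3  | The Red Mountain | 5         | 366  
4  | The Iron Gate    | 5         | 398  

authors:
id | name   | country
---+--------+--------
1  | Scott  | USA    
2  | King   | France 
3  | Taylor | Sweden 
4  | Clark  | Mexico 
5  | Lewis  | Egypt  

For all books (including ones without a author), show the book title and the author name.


LEFT JOIN keeps every row from books (the left table); where author_id has no match in authors, the author columns become NULL. Walk through each book:
  - book 1 (Paper Boats): author_id=NULL, no match -> kept with NULL
  - book 2 (The Long Road): author_id=3 -> matches Taylor
  - book 3 (The Red Mountain): author_id=5 -> matches Lewis
  - book 4 (The Iron Gate): author_id=5 -> matches Lewis
All 4 rows appear; 1 has NULL author.

SQL:
SELECT a.title, b.name AS author
FROM books a
LEFT JOIN authors b ON a.author_id = b.id

Result:
title            | author
-----------------+-------
Paper Boats      | NULL  
The Long Road    | Taylor
The Red Mountain | Lewis 
The Iron Gate    | Lewis 


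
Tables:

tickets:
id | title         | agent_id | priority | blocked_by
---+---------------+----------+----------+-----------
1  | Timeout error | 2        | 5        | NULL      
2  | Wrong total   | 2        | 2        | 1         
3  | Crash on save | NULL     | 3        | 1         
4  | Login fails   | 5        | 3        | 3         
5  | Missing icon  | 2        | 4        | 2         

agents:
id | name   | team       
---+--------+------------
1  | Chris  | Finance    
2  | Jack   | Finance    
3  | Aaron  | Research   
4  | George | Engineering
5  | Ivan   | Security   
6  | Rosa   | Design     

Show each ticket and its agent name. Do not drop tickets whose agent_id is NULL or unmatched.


LEFT JOIN keeps every row from tickets (the left table); where agent_id has no match in agents, the agent columns become NULL. Walk through each ticket:
  - ticket 1 (Timeout error): agent_id=2 -> matches Jack
  - ticket 2 (Wrong total): agent_id=2 -> matches Jack
  - ticket 3 (Crash on save): agent_id=NULL, no match -> kept with NULL
  - ticket 4 (Login fails): agent_id=5 -> matches Ivan
  - ticket 5 (Missing icon): agent_id=2 -> matches Jack
All 5 rows appear; 1 has NULL agent.

SQL:
SELECT a.title, b.name AS agent
FROM tickets a
LEFT JOIN agents b ON a.agent_id = b.id

Result:
title         | agent
--------------+------
Timeout error | Jack 
Wrong total   | Jack 
Crash on save | NULL 
Login fails   | Ivan 
Missing icon  | Jack 


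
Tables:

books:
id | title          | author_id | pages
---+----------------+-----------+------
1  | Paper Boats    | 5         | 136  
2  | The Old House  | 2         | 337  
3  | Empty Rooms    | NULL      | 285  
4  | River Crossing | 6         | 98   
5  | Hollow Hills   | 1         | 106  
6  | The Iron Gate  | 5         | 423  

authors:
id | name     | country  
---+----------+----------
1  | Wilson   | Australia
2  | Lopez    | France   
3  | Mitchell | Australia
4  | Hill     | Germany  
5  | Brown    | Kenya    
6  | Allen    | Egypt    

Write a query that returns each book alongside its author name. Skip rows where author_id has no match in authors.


INNER JOIN keeps only books rows whose author_id matches an id in authors. Walk through each book:
  - book 1 (Paper Boats): author_id=5 -> matches Brown
  - book 2 (The Old House): author_id=2 -> matches Lopez
  - book 3 (Empty Rooms): author_id=NULL, no match -> dropped
  - book 4 (River Crossing): author_id=6 -> matches Allen
  - book 5 (Hollow Hills): author_id=1 -> matches Wilson
  - book 6 (The Iron Gate): author_id=5 -> matches Brown
So 1 of 6 rows is dropped.

SQL:
SELECT a.title, b.name AS author
FROM books a
INNER JOIN authors b ON a.author_id = b.id

Result:
title          | author
---------------+-------
Paper Boats    | Brown 
The Old House  | Lopez 
River Crossing | Allen 
Hollow Hills   | Wilson
The Iron Gate  | Brown 


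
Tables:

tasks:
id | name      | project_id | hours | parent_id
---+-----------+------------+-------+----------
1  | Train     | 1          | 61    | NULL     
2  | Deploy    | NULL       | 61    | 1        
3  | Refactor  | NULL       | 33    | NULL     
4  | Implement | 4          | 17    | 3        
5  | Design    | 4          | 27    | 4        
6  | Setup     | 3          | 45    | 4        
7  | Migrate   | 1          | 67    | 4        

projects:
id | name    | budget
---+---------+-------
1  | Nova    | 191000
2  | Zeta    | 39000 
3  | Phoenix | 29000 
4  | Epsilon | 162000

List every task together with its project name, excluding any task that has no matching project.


INNER JOIN keeps only tasks rows whose project_id matches an id in projects. Walk through each task:
  - task 1 (Train): project_id=1 -> matches Nova
  - task 2 (Deploy): project_id=NULL, no match -> dropped
  - task 3 (Refactor): project_id=NULL, no match -> dropped
  - task 4 (Implement): project_id=4 -> matches Epsilon
  - task 5 (Design): project_id=4 -> matches Epsilon
  - task 6 (Setup): project_id=3 -> matches Phoenix
  - task 7 (Migrate): project_id=1 -> matches Nova
So 2 of 7 rows are dropped.

SQL:
SELECT a.name, b.name AS project
FROM tasks a
INNER JOIN projects b ON a.project_id = b.id

Result:
name      | project
----------+--------
Train     | Nova   
Implement | Epsilon
Design    | Epsilon
Setup     | Phoenix
Migrate   | Nova   


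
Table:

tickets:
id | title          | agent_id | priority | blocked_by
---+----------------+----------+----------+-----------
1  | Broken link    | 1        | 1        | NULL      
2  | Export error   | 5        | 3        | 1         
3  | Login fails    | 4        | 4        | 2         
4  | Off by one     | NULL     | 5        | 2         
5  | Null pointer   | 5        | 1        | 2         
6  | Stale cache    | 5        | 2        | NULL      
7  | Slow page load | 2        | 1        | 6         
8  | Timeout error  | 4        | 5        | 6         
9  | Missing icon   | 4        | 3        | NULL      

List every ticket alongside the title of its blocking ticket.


This is a self-join: tickets is joined to a second copy of itself, matching each row's blocked_by to another row's id. Use LEFT JOIN so rows with blocked_by=NULL are kept.
  - ticket 1 (Broken link): blocked_by=NULL -> NULL
  - ticket 2 (Export error): blocked_by=1 -> Broken link
  - ticket 3 (Login fails): blocked_by=2 -> Export error
  - ticket 4 (Off by one): blocked_by=2 -> Export error
  - ticket 5 (Null pointer): blocked_by=2 -> Export error
  - ticket 6 (Stale cache): blocked_by=NULL -> NULL
  - ticket 7 (Slow page load): blocked_by=6 -> Stale cache
  - ticket 8 (Timeout error): blocked_by=6 -> Stale cache
  - ticket 9 (Missing icon): blocked_by=NULL -> NULL

SQL:
SELECT a.title AS item, b.title AS blocked_by
FROM tickets a
LEFT JOIN tickets b ON a.blocked_by = b.id

Result:
item           | blocked_by  
---------------+-------------
Broken link    | NULL        
Export error   | Broken link 
Login fails    | Export error
Off by one     | Export error
Null pointer   | Export error
Stale cache    | NULL        
Slow page load | Stale cache 
Timeout error  | Stale cache 
Missing icon   | NULL        


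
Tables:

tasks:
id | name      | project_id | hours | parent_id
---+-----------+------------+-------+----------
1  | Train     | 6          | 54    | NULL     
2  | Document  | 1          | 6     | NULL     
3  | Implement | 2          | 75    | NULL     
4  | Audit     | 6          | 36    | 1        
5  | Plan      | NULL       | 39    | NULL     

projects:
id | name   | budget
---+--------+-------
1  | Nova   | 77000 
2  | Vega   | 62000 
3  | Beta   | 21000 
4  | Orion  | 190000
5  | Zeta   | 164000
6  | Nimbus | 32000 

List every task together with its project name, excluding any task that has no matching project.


INNER JOIN keeps only tasks rows whose project_id matches an id in projects. Walk through each task:
  - task 1 (Train): project_id=6 -> matches Nimbus
  - task 2 (Document): project_id=1 -> matches Nova
  - task 3 (Implement): project_id=2 -> matches Vega
  - task 4 (Audit): project_id=6 -> matches Nimbus
  - task 5 (Plan): project_id=NULL, no match -> dropped
So 1 of 5 rows is dropped.

SQL:
SELECT a.name, b.name AS project
FROM tasks a
INNER JOIN projects b ON a.project_id = b.id

Result:
name      | project
----------+--------
Train     | Nimbus 
Document  | Nova   
Implement | Vega   
Audit     | Nimbus 


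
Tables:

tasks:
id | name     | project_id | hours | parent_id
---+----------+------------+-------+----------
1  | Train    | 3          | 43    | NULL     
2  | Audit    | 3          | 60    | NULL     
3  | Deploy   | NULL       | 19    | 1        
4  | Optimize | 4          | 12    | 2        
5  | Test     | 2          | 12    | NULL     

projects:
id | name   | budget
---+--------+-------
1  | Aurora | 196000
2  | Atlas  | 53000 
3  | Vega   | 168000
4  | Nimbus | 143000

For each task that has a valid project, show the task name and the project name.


INNER JOIN keeps only tasks rows whose project_id matches an id in projects. Walk through each task:
  - task 1 (Train): project_id=3 -> matches Vega
  - task 2 (Audit): project_id=3 -> matches Vega
  - task 3 (Deploy): project_id=NULL, no match -> dropped
  - task 4 (Optimize): project_id=4 -> matches Nimbus
  - task 5 (Test): project_id=2 -> matches Atlas
So 1 of 5 rows is dropped.

SQL:
SELECT a.name, b.name AS project
FROM tasks a
INNER JOIN projects b ON a.project_id = b.id

Result:
name     | project
---------+--------
Train    | Vega   
Audit    | Vega   
Optimize | Nimbus 
Test     | Atlas  


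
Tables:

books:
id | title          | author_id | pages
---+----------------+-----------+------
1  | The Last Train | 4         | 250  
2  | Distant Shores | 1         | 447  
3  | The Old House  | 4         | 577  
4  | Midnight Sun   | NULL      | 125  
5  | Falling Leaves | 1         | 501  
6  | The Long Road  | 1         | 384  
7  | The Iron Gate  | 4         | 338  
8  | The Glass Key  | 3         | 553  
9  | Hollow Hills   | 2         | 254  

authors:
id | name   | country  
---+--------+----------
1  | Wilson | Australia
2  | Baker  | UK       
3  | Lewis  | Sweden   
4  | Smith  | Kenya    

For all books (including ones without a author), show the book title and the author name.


LEFT JOIN keeps every row from books (the left table); where author_id has no match in authors, the author columns become NULL. Walk through each book:
  - book 1 (The Last Train): author_id=4 -> matches Smith
  - book 2 (Distant Shores): author_id=1 -> matches Wilson
  - book 3 (The Old House): author_id=4 -> matches Smith
  - book 4 (Midnight Sun): author_id=NULL, no match -> kept with NULL
  - book 5 (Falling Leaves): author_id=1 -> matches Wilson
  - book 6 (The Long Road): author_id=1 -> matches Wilson
  - book 7 (The Iron Gate): author_id=4 -> matches Smith
  - book 8 (The Glass Key): author_id=3 -> matches Lewis
  - book 9 (Hollow Hills): author_id=2 -> matches Baker
All 9 rows appear; 1 has NULL author.

SQL:
SELECT a.title, b.name AS author
FROM books a
LEFT JOIN authors b ON a.author_id = b.id

Result:
title          | author
---------------+-------
The Last Train | Smith 
Distant Shores | Wilson
The Old House  | Smith 
Midnight Sun   | NULL  
Falling Leaves | Wilson
The Long Road  | Wilson
The Iron Gate  | Smith 
The Glass Key  | Lewis 
Hollow Hills   | Baker 


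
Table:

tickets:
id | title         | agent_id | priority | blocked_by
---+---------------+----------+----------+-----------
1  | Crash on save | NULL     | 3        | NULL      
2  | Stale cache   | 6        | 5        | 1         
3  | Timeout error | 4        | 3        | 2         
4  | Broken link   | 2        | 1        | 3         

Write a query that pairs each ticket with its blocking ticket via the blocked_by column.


This is a self-join: tickets is joined to a second copy of itself, matching each row's blocked_by to another row's id. Use LEFT JOIN so rows with blocked_by=NULL are kept.
  - ticket 1 (Crash on save): blocked_by=NULL -> NULL
  - ticket 2 (Stale cache): blocked_by=1 -> Crash on save
  - ticket 3 (Timeout error): blocked_by=2 -> Stale cache
  - ticket 4 (Broken link): blocked_by=3 -> Timeout error

SQL:
SELECT a.title AS item, b.title AS blocked_by
FROM tickets a
LEFT JOIN tickets b ON a.blocked_by = b.id

Result:
item          | blocked_by   
--------------+--------------
Crash on save | NULL         
Stale cache   | Crash on save
Timeout error | Stale cache  
Broken link   | Timeout error


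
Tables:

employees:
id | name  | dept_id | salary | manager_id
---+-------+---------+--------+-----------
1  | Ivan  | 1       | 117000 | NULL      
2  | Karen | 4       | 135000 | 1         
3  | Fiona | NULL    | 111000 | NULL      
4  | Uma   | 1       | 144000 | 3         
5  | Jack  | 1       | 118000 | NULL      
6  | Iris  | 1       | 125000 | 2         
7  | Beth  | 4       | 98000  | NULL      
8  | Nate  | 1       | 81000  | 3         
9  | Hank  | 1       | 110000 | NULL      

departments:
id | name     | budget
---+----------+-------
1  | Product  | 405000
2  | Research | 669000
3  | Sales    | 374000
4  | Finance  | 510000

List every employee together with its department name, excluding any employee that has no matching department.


INNER JOIN keeps only employees rows whose dept_id matches an id in departments. Walk through each employee:
  - employee 1 (Ivan): dept_id=1 -> matches Product
  - employee 2 (Karen): dept_id=4 -> matches Finance
  - employee 3 (Fiona): dept_id=NULL, no match -> dropped
  - employee 4 (Uma): dept_id=1 -> matches Product
  - employee 5 (Jack): dept_id=1 -> matches Product
  - employee 6 (Iris): dept_id=1 -> matches Product
  - employee 7 (Beth): dept_id=4 -> matches Finance
  - employee 8 (Nate): dept_id=1 -> matches Product
  - employee 9 (Hank): dept_id=1 -> matches Product
So 1 of 9 rows is dropped.

SQL:
SELECT a.name, b.name AS department
FROM employees a
INNER JOIN departments b ON a.dept_id = b.id

Result:
name  | department
------+-----------
Ivan  | Product   
Karen | Finance   
Uma   | Product   
Jack  | Product   
Iris  | Product   
Beth  | Finance   
Nate  | Product   
Hank  | Product   


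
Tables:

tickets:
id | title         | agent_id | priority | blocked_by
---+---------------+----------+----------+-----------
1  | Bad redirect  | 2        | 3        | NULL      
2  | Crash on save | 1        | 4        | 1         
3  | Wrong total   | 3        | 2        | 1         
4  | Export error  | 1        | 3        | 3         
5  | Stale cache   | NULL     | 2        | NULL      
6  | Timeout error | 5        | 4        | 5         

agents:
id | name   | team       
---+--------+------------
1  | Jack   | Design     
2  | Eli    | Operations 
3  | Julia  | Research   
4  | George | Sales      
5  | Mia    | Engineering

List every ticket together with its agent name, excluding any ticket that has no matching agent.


INNER JOIN keeps only tickets rows whose agent_id matches an id in agents. Walk through each ticket:
  - ticket 1 (Bad redirect): agent_id=2 -> matches Eli
  - ticket 2 (Crash on save): agent_id=1 -> matches Jack
  - ticket 3 (Wrong total): agent_id=3 -> matches Julia
  - ticket 4 (Export error): agent_id=1 -> matches Jack
  - ticket 5 (Stale cache): agent_id=NULL, no match -> dropped
  - ticket 6 (Timeout error): agent_id=5 -> matches Mia
So 1 of 6 rows is dropped.

SQL:
SELECT a.title, b.name AS agent
FROM tickets a
INNER JOIN agents b ON a.agent_id = b.id

Result:
title         | agent
--------------+------
Bad redirect  | Eli  
Crash on save | Jack 
Wrong total   | Julia
Export error  | Jack 
Timeout error | Mia  


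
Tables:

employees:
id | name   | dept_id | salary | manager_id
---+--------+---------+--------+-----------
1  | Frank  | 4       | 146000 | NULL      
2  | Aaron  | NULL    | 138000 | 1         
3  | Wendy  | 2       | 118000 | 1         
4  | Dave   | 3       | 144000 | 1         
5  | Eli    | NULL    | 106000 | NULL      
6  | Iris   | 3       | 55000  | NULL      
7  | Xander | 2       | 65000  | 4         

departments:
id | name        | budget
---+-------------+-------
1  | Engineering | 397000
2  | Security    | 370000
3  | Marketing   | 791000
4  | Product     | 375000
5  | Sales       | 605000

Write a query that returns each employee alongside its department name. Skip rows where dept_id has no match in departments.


INNER JOIN keeps only employees rows whose dept_id matches an id in departments. Walk through each employee:
  - employee 1 (Frank): dept_id=4 -> matches Product
  - employee 2 (Aaron): dept_id=NULL, no match -> dropped
  - employee 3 (Wendy): dept_id=2 -> matches Security
  - employee 4 (Dave): dept_id=3 -> matches Marketing
  - employee 5 (Eli): dept_id=NULL, no match -> dropped
  - employee 6 (Iris): dept_id=3 -> matches Marketing
  - employee 7 (Xander): dept_id=2 -> matches Security
So 2 of 7 rows are dropped.

SQL:
SELECT a.name, b.name AS department
FROM employees a
INNER JOIN departments b ON a.dept_id = b.id

Result:
name   | department
-------+-----------
Frank  | Product   
Wendy  | Security  
Dave   | Marketing 
Iris   | Marketing 
Xander | Security  


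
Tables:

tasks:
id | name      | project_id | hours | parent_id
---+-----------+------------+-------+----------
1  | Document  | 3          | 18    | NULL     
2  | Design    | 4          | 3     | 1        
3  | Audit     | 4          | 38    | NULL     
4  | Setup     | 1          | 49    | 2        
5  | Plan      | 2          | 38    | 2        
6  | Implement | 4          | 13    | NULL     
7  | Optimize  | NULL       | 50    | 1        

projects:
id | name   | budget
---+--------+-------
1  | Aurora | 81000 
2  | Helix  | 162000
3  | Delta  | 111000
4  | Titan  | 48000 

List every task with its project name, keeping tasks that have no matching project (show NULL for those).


LEFT JOIN keeps every row from tasks (the left table); where project_id has no match in projects, the project columns become NULL. Walk through each task:
  - task 1 (Document): project_id=3 -> matches Delta
  - task 2 (Design): project_id=4 -> matches Titan
  - task 3 (Audit): project_id=4 -> matches Titan
  - task 4 (Setup): project_id=1 -> matches Aurora
  - task 5 (Plan): project_id=2 -> matches Helix
  - task 6 (Implement): project_id=4 -> matches Titan
  - task 7 (Optimize): project_id=NULL, no match -> kept with NULL
All 7 rows appear; 1 has NULL project.

SQL:
SELECT a.name, b.name AS project
FROM tasks a
LEFT JOIN projects b ON a.project_id = b.id

Result:
name      | project
----------+--------
Document  | Delta  
Design    | Titan  
Audit     | Titan  
Setup     | Aurora 
Plan      | Helix  
Implement | Titan  
Optimize  | NULL   


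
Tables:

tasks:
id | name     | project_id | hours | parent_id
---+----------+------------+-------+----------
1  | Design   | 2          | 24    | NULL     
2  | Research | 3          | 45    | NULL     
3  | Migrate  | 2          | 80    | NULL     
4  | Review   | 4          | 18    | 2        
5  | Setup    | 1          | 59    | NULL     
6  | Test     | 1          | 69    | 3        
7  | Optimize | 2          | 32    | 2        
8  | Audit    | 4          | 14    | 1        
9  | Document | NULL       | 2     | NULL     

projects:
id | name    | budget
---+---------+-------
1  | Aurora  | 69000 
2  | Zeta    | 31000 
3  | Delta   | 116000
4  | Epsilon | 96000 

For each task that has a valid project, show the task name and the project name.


INNER JOIN keeps only tasks rows whose project_id matches an id in projects. Walk through each task:
  - task 1 (Design): project_id=2 -> matches Zeta
  - task 2 (Research): project_id=3 -> matches Delta
  - task 3 (Migrate): project_id=2 -> matches Zeta
  - task 4 (Review): project_id=4 -> matches Epsilon
  - task 5 (Setup): project_id=1 -> matches Aurora
  - task 6 (Test): project_id=1 -> matches Aurora
  - task 7 (Optimize): project_id=2 -> matches Zeta
  - task 8 (Audit): project_id=4 -> matches Epsilon
  - task 9 (Document): project_id=NULL, no match -> dropped
So 1 of 9 rows is dropped.

SQL:
SELECT a.name, b.name AS project
FROM tasks a
INNER JOIN projects b ON a.project_id = b.id

Result:
name     | project
---------+--------
Design   | Zeta   
Research | Delta  
Migrate  | Zeta   
Review   | Epsilon
Setup    | Aurora 
Test     | Aurora 
Optimize | Zeta   
Audit    | Epsilon


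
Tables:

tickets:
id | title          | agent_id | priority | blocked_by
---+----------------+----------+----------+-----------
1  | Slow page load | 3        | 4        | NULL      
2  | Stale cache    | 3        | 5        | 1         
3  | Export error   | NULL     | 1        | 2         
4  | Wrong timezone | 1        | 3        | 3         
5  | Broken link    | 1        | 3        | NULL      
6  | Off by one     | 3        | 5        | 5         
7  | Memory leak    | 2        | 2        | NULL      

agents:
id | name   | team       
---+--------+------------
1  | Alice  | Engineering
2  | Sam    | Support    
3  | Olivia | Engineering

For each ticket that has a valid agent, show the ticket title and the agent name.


INNER JOIN keeps only tickets rows whose agent_id matches an id in agents. Walk through each ticket:
  - ticket 1 (Slow page load): agent_id=3 -> matches Olivia
  - ticket 2 (Stale cache): agent_id=3 -> matches Olivia
  - ticket 3 (Export error): agent_id=NULL, no match -> dropped
  - ticket 4 (Wrong timezone): agent_id=1 -> matches Alice
  - ticket 5 (Broken link): agent_id=1 -> matches Alice
  - ticket 6 (Off by one): agent_id=3 -> matches Olivia
  - ticket 7 (Memory leak): agent_id=2 -> matches Sam
So 1 of 7 rows is dropped.

SQL:
SELECT a.title, b.name AS agent
FROM tickets a
INNER JOIN agents b ON a.agent_id = b.id

Result:
title          | agent 
---------------+-------
Slow page load | Olivia
Stale cache    | Olivia
Wrong timezone | Alice 
Broken link    | Alice 
Off by one     | Olivia
Memory leak    | Sam   


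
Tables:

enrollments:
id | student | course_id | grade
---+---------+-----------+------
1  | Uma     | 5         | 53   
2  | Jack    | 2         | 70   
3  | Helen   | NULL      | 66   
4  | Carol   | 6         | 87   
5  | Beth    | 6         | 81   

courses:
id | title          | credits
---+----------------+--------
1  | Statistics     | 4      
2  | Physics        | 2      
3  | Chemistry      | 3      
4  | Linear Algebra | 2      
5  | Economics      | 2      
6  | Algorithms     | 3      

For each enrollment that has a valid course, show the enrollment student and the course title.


INNER JOIN keeps only enrollments rows whose course_id matches an id in courses. Walk through each enrollment:
  - enrollment 1 (Uma): course_id=5 -> matches Economics
  - enrollment 2 (Jack): course_id=2 -> matches Physics
  - enrollment 3 (Helen): course_id=NULL, no match -> dropped
  - enrollment 4 (Carol): course_id=6 -> matches Algorithms
  - enrollment 5 (Beth): course_id=6 -> matches Algorithms
So 1 of 5 rows is dropped.

SQL:
SELECT a.student, b.title AS course
FROM enrollments a
INNER JOIN courses b ON a.course_id = b.id

Result:
student | course    
--------+-----------
Uma     | Economics 
Jack    | Physics   
Carol   | Algorithms
Beth    | Algorithms


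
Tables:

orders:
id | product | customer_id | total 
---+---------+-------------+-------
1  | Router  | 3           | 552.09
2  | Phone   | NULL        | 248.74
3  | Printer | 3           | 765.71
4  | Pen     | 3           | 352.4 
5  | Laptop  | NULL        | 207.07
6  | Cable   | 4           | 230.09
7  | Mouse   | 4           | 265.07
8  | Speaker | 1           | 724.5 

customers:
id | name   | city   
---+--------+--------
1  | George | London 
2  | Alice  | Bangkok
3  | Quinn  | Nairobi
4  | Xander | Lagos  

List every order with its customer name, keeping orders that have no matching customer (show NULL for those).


LEFT JOIN keeps every row from orders (the left table); where customer_id has no match in customers, the customer columns become NULL. Walk through each order:
  - order 1 (Router): customer_id=3 -> matches Quinn
  - order 2 (Phone): customer_id=NULL, no match -> kept with NULL
  - order 3 (Printer): customer_id=3 -> matches Quinn
  - order 4 (Pen): customer_id=3 -> matches Quinn
  - order 5 (Laptop): customer_id=NULL, no match -> kept with NULL
  - order 6 (Cable): customer_id=4 -> matches Xander
  - order 7 (Mouse): customer_id=4 -> matches Xander
  - order 8 (Speaker): customer_id=1 -> matches George
All 8 rows appear; 2 have NULL customer.

SQL:
SELECT a.product, b.name AS customer
FROM orders a
LEFT JOIN customers b ON a.customer_id = b.id

Result:
product | customer
--------+---------
Router  | Quinn   
Phone   | NULL    
Printer | Quinn   
Pen     | Quinn   
Laptop  | NULL    
Cable   | Xander  
Mouse   | Xander  
Speaker | George  


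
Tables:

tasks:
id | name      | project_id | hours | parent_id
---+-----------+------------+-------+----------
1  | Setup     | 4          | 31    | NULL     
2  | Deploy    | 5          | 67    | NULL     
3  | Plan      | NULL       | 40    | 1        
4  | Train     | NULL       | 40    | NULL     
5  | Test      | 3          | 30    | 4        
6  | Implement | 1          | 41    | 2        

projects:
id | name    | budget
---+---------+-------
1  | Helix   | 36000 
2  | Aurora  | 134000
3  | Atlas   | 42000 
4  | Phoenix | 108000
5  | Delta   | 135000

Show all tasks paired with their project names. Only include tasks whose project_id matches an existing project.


INNER JOIN keeps only tasks rows whose project_id matches an id in projects. Walk through each task:
  - task 1 (Setup): project_id=4 -> matches Phoenix
  - task 2 (Deploy): project_id=5 -> matches Delta
  - task 3 (Plan): project_id=NULL, no match -> dropped
  - task 4 (Train): project_id=NULL, no match -> dropped
  - task 5 (Test): project_id=3 -> matches Atlas
  - task 6 (Implement): project_id=1 -> matches Helix
So 2 of 6 rows are dropped.

SQL:
SELECT a.name, b.name AS project
FROM tasks a
INNER JOIN projects b ON a.project_id = b.id

Result:
name      | project
----------+--------
Setup     | Phoenix
Deploy    | Delta  
Test      | Atlas  
Implement | Helix  


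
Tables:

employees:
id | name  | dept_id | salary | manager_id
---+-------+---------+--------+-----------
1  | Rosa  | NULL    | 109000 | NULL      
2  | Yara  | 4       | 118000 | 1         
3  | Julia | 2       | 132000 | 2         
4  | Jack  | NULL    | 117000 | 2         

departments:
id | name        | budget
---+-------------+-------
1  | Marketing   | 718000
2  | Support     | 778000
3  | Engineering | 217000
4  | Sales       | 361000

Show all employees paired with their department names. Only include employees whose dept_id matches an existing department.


INNER JOIN keeps only employees rows whose dept_id matches an id in departments. Walk through each employee:
  - employee 1 (Rosa): dept_id=NULL, no match -> dropped
  - employee 2 (Yara): dept_id=4 -> matches Sales
  - employee 3 (Julia): dept_id=2 -> matches Support
  - employee 4 (Jack): dept_id=NULL, no match -> dropped
So 2 of 4 rows are dropped.

SQL:
SELECT a.name, b.name AS department
FROM employees a
INNER JOIN departments b ON a.dept_id = b.id

Result:
name  | department
------+-----------
Yara  | Sales     
Julia | Support   


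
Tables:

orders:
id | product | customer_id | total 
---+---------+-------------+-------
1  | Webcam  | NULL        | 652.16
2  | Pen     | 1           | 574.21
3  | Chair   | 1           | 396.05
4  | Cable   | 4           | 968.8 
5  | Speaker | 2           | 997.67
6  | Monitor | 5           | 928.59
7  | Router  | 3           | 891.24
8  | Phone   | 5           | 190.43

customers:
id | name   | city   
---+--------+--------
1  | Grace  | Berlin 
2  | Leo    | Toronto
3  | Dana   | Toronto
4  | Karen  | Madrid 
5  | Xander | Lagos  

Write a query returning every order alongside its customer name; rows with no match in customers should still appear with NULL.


LEFT JOIN keeps every row from orders (the left table); where customer_id has no match in customers, the customer columns become NULL. Walk through each order:
  - order 1 (Webcam): customer_id=NULL, no match -> kept with NULL
  - order 2 (Pen): customer_id=1 -> matches Grace
  - order 3 (Chair): customer_id=1 -> matches Grace
  - order 4 (Cable): customer_id=4 -> matches Karen
  - order 5 (Speaker): customer_id=2 -> matches Leo
  - order 6 (Monitor): customer_id=5 -> matches Xander
  - order 7 (Router): customer_id=3 -> matches Dana
  - order 8 (Phone): customer_id=5 -> matches Xander
All 8 rows appear; 1 has NULL customer.

SQL:
SELECT a.product, b.name AS customer
FROM orders a
LEFT JOIN customers b ON a.customer_id = b.id

Result:
product | customer
--------+---------
Webcam  | NULL    
Pen     | Grace   
Chair   | Grace   
Cable   | Karen   
Speaker | Leo     
Monitor | Xander  
Router  | Dana    
Phone   | Xander  


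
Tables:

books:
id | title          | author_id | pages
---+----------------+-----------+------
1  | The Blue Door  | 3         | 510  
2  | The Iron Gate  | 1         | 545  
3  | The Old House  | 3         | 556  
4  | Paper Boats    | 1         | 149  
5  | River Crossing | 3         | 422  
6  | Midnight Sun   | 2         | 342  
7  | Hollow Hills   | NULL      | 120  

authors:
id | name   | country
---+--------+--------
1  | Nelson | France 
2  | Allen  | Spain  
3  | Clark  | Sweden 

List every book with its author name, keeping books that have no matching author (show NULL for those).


LEFT JOIN keeps every row from books (the left table); where author_id has no match in authors, the author columns become NULL. Walk through each book:
  - book 1 (The Blue Door): author_id=3 -> matches Clark
  - book 2 (The Iron Gate): author_id=1 -> matches Nelson
  - book 3 (The Old House): author_id=3 -> matches Clark
  - book 4 (Paper Boats): author_id=1 -> matches Nelson
  - book 5 (River Crossing): author_id=3 -> matches Clark
  - book 6 (Midnight Sun): author_id=2 -> matches Allen
  - book 7 (Hollow Hills): author_id=NULL, no match -> kept with NULL
All 7 rows appear; 1 has NULL author.

SQL:
SELECT a.title, b.name AS author
FROM books a
LEFT JOIN authors b ON a.author_id = b.id

Result:
title          | author
---------------+-------
The Blue Door  | Clark 
The Iron Gate  | Nelson
The Old House  | Clark 
Paper Boats    | Nelson
River Crossing | Clark 
Midnight Sun   | Allen 
Hollow Hills   | NULL  


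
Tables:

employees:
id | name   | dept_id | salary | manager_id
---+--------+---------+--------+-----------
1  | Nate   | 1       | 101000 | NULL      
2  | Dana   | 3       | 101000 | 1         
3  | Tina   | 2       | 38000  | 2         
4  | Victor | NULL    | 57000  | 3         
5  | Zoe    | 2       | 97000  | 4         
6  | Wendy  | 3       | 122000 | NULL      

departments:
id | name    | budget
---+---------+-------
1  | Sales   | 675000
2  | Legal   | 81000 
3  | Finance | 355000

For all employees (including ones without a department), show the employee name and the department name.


LEFT JOIN keeps every row from employees (the left table); where dept_id has no match in departments, the department columns become NULL. Walk through each employee:
  - employee 1 (Nate): dept_id=1 -> matches Sales
  - employee 2 (Dana): dept_id=3 -> matches Finance
  - employee 3 (Tina): dept_id=2 -> matches Legal
  - employee 4 (Victor): dept_id=NULL, no match -> kept with NULL
  - employee 5 (Zoe): dept_id=2 -> matches Legal
  - employee 6 (Wendy): dept_id=3 -> matches Finance
All 6 rows appear; 1 has NULL department.

SQL:
SELECT a.name, b.name AS department
FROM employees a
LEFT JOIN departments b ON a.dept_id = b.id

Result:
name   | department
-------+-----------
Nate   | Sales     
Dana   | Finance   
Tina   | Legal     
Victor | NULL      
Zoe    | Legal     
Wendy  | Finance   


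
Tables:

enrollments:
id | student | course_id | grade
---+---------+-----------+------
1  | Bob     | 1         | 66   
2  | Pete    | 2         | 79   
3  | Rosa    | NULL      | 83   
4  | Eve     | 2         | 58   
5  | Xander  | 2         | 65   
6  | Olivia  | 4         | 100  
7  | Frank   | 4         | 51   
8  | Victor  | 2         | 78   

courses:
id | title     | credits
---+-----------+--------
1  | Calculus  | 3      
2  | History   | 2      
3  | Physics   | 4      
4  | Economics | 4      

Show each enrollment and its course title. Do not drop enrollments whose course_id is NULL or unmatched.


LEFT JOIN keeps every row from enrollments (the left table); where course_id has no match in courses, the course columns become NULL. Walk through each enrollment:
  - enrollment 1 (Bob): course_id=1 -> matches Calculus
  - enrollment 2 (Pete): course_id=2 -> matches History
  - enrollment 3 (Rosa): course_id=NULL, no match -> kept with NULL
  - enrollment 4 (Eve): course_id=2 -> matches History
  - enrollment 5 (Xander): course_id=2 -> matches History
  - enrollment 6 (Olivia): course_id=4 -> matches Economics
  - enrollment 7 (Frank): course_id=4 -> matches Economics
  - enrollment 8 (Victor): course_id=2 -> matches History
All 8 rows appear; 1 has NULL course.

SQL:
SELECT a.student, b.title AS course
FROM enrollments a
LEFT JOIN courses b ON a.course_id = b.id

Result:
student | course   
--------+----------
Bob     | Calculus 
Pete    | History  
Rosa    | NULL     
Eve     | History  
Xander  | History  
Olivia  | Economics
Frank   | Economics
Victor  | History  


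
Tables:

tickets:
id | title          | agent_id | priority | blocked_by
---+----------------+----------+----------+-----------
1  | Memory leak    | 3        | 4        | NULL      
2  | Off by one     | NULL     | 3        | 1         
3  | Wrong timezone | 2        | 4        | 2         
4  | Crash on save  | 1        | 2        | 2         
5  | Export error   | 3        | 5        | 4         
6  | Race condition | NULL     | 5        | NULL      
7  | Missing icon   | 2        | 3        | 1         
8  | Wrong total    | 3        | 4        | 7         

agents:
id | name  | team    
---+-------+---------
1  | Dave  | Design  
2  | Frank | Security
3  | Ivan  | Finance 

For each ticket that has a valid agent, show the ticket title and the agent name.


INNER JOIN keeps only tickets rows whose agent_id matches an id in agents. Walk through each ticket:
  - ticket 1 (Memory leak): agent_id=3 -> matches Ivan
  - ticket 2 (Off by one): agent_id=NULL, no match -> dropped
  - ticket 3 (Wrong timezone): agent_id=2 -> matches Frank
  - ticket 4 (Crash on save): agent_id=1 -> matches Dave
  - ticket 5 (Export error): agent_id=3 -> matches Ivan
  - ticket 6 (Race condition): agent_id=NULL, no match -> dropped
  - ticket 7 (Missing icon): agent_id=2 -> matches Frank
  - ticket 8 (Wrong total): agent_id=3 -> matches Ivan
So 2 of 8 rows are dropped.

SQL:
SELECT a.title, b.name AS agent
FROM tickets a
INNER JOIN agents b ON a.agent_id = b.id

Result:
title          | agent
---------------+------
Memory leak    | Ivan 
Wrong timezone | Frank
Crash on save  | Dave 
Export error   | Ivan 
Missing icon   | Frank
Wrong total    | Ivan 


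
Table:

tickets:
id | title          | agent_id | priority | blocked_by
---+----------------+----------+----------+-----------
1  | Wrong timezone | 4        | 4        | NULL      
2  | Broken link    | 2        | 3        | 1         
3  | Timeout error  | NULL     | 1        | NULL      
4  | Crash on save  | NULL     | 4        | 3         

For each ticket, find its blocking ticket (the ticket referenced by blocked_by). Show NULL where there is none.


This is a self-join: tickets is joined to a second copy of itself, matching each row's blocked_by to another row's id. Use LEFT JOIN so rows with blocked_by=NULL are kept.
  - ticket 1 (Wrong timezone): blocked_by=NULL -> NULL
  - ticket 2 (Broken link): blocked_by=1 -> Wrong timezone
  - ticket 3 (Timeout error): blocked_by=NULL -> NULL
  - ticket 4 (Crash on save): blocked_by=3 -> Timeout error

SQL:
SELECT a.title AS item, b.title AS blocked_by
FROM tickets a
LEFT JOIN tickets b ON a.blocked_by = b.id

Result:
item           | blocked_by    
---------------+---------------
Wrong timezone | NULL          
Broken link    | Wrong timezone
Timeout error  | NULL          
Crash on save  | Timeout error 


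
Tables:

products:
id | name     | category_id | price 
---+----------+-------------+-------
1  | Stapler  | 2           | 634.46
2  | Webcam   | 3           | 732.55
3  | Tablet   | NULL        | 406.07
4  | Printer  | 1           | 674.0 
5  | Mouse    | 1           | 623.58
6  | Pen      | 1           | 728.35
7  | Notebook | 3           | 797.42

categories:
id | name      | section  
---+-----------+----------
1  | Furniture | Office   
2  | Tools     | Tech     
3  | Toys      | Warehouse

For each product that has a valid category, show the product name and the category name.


INNER JOIN keeps only products rows whose category_id matches an id in categories. Walk through each product:
  - product 1 (Stapler): category_id=2 -> matches Tools
  - product 2 (Webcam): category_id=3 -> matches Toys
  - product 3 (Tablet): category_id=NULL, no match -> dropped
  - product 4 (Printer): category_id=1 -> matches Furniture
  - product 5 (Mouse): category_id=1 -> matches Furniture
  - product 6 (Pen): category_id=1 -> matches Furniture
  - product 7 (Notebook): category_id=3 -> matches Toys
So 1 of 7 rows is dropped.

SQL:
SELECT a.name, b.name AS category
FROM products a
INNER JOIN categories b ON a.category_id = b.id

Result:
name     | category 
---------+----------
Stapler  | Tools    
Webcam   | Toys     
Printer  | Furniture
Mouse    | Furniture
Pen      | Furniture
Notebook | Toys     


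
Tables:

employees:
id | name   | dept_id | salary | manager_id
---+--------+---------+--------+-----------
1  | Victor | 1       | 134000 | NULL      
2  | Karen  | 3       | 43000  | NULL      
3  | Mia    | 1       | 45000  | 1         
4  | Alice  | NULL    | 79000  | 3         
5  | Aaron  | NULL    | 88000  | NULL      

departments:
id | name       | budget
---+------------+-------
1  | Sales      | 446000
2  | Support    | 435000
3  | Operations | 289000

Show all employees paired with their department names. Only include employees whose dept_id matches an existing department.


INNER JOIN keeps only employees rows whose dept_id matches an id in departments. Walk through each employee:
  - employee 1 (Victor): dept_id=1 -> matches Sales
  - employee 2 (Karen): dept_id=3 -> matches Operations
  - employee 3 (Mia): dept_id=1 -> matches Sales
  - employee 4 (Alice): dept_id=NULL, no match -> dropped
  - employee 5 (Aaron): dept_id=NULL, no match -> dropped
So 2 of 5 rows are dropped.

SQL:
SELECT a.name, b.name AS department
FROM employees a
INNER JOIN departments b ON a.dept_id = b.id

Result:
name   | department
-------+-----------
Victor | Sales     
Karen  | Operations
Mia    | Sales     
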